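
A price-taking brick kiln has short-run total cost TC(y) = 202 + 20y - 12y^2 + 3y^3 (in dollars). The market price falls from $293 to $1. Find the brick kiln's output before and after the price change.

AVC = 20 - 12y + 3y^2, minimized at y = 2 where min AVC = $8. MC = 20 - 24y + 9y^2.
At P = $293 ≥ min AVC, set P = MC on the rising branch: y = 7.
At P = $1 < min AVC = $8, price no longer covers variable cost at any output, so the firm shuts down: y = 0.

Output falls from 7 to 0 (the firm shuts down)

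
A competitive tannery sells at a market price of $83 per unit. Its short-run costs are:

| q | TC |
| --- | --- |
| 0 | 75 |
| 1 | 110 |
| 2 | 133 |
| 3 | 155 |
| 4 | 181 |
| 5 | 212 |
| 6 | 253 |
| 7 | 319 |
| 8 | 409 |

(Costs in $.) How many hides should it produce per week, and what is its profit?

Compute π = P·q − TC at each output: q=0: -75; q=1: -27; q=2: 33; q=3: 94; q=4: 151; q=5: 203; q=6: 245; q=7: 262; q=8: 255.
Profit is maximized at q = 7. AVC there is 244/7 = $34.86 ≤ P, so producing beats shutting down (which would give -$75).

q = 7; profit = $262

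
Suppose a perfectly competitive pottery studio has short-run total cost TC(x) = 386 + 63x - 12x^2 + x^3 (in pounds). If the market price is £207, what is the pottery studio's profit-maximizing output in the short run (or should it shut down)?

Variable cost is VC = 63x - 12x^2 + x^3, so AVC = VC/x = 63 - 12x + x^2 and MC = dTC/dx = 63 - 24x + 3x^2.
AVC is minimized where dAVC/dx = -12 + 2x = 0, at x = 6; min AVC = 63 - 12·6 + 6^2 = £27.
P = £207 exceeds min AVC = £27, so the firm stays open.
P = MC gives -144 - 24x + 3x^2 = 0, with roots -4 and 12. Take the larger (rising MC): x* = 12.
Check: AVC at x = 12 is £63 ≤ P, so revenue covers variable cost.
Profit = P·x − TC = 207·12 − 1142 = £1342.

Produce at x = 12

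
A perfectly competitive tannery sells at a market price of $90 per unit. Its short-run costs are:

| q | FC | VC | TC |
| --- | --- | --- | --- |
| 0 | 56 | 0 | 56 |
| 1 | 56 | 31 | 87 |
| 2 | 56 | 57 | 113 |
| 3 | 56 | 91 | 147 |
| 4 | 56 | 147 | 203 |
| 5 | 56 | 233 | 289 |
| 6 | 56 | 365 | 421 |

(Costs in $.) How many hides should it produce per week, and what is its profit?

Compute π = P·q − TC at each output: q=0: -56; q=1: 3; q=2: 67; q=3: 123; q=4: 157; q=5: 161; q=6: 119.
Profit is maximized at q = 5. AVC there is 233/5 = $46.60 ≤ P, so producing beats shutting down (which would give -$56).

q = 5; profit = $161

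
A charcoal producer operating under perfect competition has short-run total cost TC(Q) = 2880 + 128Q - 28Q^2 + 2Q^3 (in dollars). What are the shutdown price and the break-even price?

AVC = 128 - 28Q + 2Q^2; minimized at Q = 7, giving min AVC = $30. That is the shutdown price.
ATC = 2880/Q + 128 - 28Q + 2Q^2. Setting dATC/dQ = −2880/Q^2 − 28 + 4Q = 0 gives Q = 12 (since 4·12^3 − 28·12^2 = 2880).
min ATC = 2880/12 + 128 − 28·12 + 2·12^2 = $320. That is the break-even price.
Between these two prices the firm operates at a loss; above $320 it earns a profit.

Shutdown price = $30; break-even price = $320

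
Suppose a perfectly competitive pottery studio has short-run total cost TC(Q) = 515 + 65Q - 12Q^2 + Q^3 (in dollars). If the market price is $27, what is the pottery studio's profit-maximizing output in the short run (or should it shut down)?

Shut down

Variable cost is VC = 65Q - 12Q^2 + Q^3, so AVC = VC/Q = 65 - 12Q + Q^2 and MC = dTC/dQ = 65 - 24Q + 3Q^2.
AVC hits its minimum where MC = AVC, at Q = 6, giving min AVC = 65 - 12·6 + 6^2 = $29.
P = $27 lies below min AVC = $29; no output level covers variable cost.
Shutting down limits the loss to fixed cost, $515.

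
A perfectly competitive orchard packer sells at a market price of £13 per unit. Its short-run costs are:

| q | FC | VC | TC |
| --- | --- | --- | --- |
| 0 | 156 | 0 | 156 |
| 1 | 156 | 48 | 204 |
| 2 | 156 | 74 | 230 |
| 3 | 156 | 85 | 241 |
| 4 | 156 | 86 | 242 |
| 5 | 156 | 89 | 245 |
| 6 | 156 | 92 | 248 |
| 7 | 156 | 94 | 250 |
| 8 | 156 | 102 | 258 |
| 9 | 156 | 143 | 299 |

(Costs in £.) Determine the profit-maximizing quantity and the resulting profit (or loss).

Profit at each row (π = 13q − TC): q=0: -156; q=1: -191; q=2: -204; q=3: -202; q=4: -190; q=5: -180; q=6: -170; q=7: -159; q=8: -154; q=9: -182.
Profit is maximized at q = 8. AVC there is 102/8 = £12.75 ≤ P, so producing beats shutting down (which would give -£156).

q = 8; profit = -£154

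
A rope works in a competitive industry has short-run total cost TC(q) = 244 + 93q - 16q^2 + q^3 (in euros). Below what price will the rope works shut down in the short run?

€29 per unit

The firm shuts down when price falls below the minimum of average variable cost. AVC = VC/q = 93 - 16q + q^2.
dAVC/dq = -16 + 2q = 0 gives q = 8. min AVC = 93 - 16·8 + 8^2 = 29.
The firm shuts down for any P below €29.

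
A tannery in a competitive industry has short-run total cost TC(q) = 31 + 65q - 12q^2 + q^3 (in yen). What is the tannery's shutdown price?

¥29 per unit

Short-run supply begins at min AVC. From VC = 65q - 12q^2 + q^3, AVC = 65 - 12q + q^2.
dAVC/dq = -12 + 2q = 0 gives q = 6. min AVC = 65 - 12·6 + 6^2 = 29.
So the shutdown price is ¥29.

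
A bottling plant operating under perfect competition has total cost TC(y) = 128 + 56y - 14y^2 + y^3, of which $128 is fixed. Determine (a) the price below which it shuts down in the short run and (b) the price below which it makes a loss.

Shutdown price = $7; break-even price = $24

AVC = 56 - 14y + y^2; minimized at y = 7, giving min AVC = $7. That is the shutdown price.
ATC = 128/y + 56 - 14y + y^2. Setting dATC/dy = −128/y^2 − 14 + 2y = 0 gives y = 8 (since 2·8^3 − 14·8^2 = 128).
min ATC = 128/8 + 56 − 14·8 + 8^2 = $24. That is the break-even price.
For $7 ≤ P < $24 the firm produces at a loss; below $7 it shuts down.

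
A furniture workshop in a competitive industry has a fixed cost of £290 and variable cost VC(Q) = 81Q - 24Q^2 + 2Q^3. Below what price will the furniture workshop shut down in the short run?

£9 per unit

Short-run supply begins at min AVC. From VC = 81Q - 24Q^2 + 2Q^3, AVC = 81 - 24Q + 2Q^2.
dAVC/dQ = -24 + 4Q = 0 gives Q = 6. min AVC = 81 - 24·6 + 2·6^2 = 9.
For P < £9 the firm produces nothing.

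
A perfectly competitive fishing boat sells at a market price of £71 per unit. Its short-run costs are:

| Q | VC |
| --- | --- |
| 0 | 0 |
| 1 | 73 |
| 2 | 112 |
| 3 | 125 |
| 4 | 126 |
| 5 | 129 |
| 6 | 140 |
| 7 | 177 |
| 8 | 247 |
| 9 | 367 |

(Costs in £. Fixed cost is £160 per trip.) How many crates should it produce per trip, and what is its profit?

Q = 8; profit = £161

Profit at each row (π = 71Q − TC): Q=0: -160; Q=1: -162; Q=2: -130; Q=3: -72; Q=4: -2; Q=5: 66; Q=6: 126; Q=7: 160; Q=8: 161; Q=9: 112.
Profit is maximized at Q = 8. AVC there is 247/8 = £30.88 ≤ P, so producing beats shutting down (which would give -£160).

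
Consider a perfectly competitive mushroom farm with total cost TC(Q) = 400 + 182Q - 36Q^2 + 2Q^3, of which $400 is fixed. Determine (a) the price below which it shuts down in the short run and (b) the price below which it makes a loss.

Shutdown price = $20; break-even price = $62

Shutdown price = min AVC. AVC = 182 - 36Q + 2Q^2, with vertex at Q = 9 and minimum $20.
ATC = 400/Q + 182 - 36Q + 2Q^2. Setting dATC/dQ = −400/Q^2 − 36 + 4Q = 0 gives Q = 10 (since 4·10^3 − 36·10^2 = 400).
min ATC = 400/10 + 182 − 36·10 + 2·10^2 = $62. That is the break-even price.
Between these two prices the firm operates at a loss; above $62 it earns a profit.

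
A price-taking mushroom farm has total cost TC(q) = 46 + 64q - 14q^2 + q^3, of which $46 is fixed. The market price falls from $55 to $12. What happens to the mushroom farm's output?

MC = 64 - 28q + 3q^2; the shutdown threshold is min AVC = $15 (at q = 7).
With P = $55 above the shutdown price, P = MC gives q = 9.
At P = $12 < min AVC = $15, price no longer covers variable cost at any output, so the firm shuts down: q = 0.

Output falls from 9 to 0 (the firm shuts down)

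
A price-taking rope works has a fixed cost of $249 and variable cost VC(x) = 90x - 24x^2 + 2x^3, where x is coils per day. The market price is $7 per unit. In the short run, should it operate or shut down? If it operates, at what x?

Strip out fixed cost: VC = 90x - 24x^2 + 2x^3. Then AVC = 90 - 24x + 2x^2 and MC = 90 - 48x + 6x^2.
The AVC parabola has its vertex at x = 24/4 = 6, where AVC = 90 - 24·6 + 2·6^2 = $18.
P = $7 lies below min AVC = $18; no output level covers variable cost.
Shutting down limits the loss to fixed cost, $249.

Shut down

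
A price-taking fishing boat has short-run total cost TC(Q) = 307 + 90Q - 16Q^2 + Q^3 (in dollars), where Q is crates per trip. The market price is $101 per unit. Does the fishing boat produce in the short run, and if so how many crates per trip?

Produce at Q = 11

Variable cost is VC = 90Q - 16Q^2 + Q^3, so AVC = VC/Q = 90 - 16Q + Q^2 and MC = dTC/dQ = 90 - 32Q + 3Q^2.
The AVC parabola has its vertex at Q = 16/2 = 8, where AVC = 90 - 16·8 + 8^2 = $26.
P = $101 exceeds min AVC = $26, so the firm stays open.
Set P = MC: 101 = 90 - 32Q + 3Q^2 → -11 - 32Q + 3Q^2 = 0. The roots are Q = -1/3 and Q = 11; the profit-maximizing output is on the rising part of MC, so Q* = 11.
Check: AVC at Q = 11 is $35 ≤ P, so revenue covers variable cost.
Profit = P·Q − TC = 101·11 − 692 = $419.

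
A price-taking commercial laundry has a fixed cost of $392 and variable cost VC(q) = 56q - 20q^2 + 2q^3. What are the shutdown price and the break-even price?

Shutdown price = $6; break-even price = $70

Shutdown price = min AVC. AVC = 56 - 20q + 2q^2, with vertex at q = 5 and minimum $6.
ATC = 392/q + 56 - 20q + 2q^2. Setting dATC/dq = −392/q^2 − 20 + 4q = 0 gives q = 7 (since 4·7^3 − 20·7^2 = 392).
min ATC = 392/7 + 56 − 20·7 + 2·7^2 = $70. That is the break-even price.
Between these two prices the firm operates at a loss; above $70 it earns a profit.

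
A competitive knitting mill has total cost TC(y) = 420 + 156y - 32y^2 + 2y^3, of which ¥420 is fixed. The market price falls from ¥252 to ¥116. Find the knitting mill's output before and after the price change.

MC = 156 - 64y + 6y^2; the shutdown threshold is min AVC = ¥28 (at y = 8).
At P = ¥252 ≥ min AVC, set P = MC on the rising branch: y = 12.
At P = ¥116 ≥ min AVC, set P = MC: y = 10. The firm stays open but cuts output.

Output falls from 12 to 10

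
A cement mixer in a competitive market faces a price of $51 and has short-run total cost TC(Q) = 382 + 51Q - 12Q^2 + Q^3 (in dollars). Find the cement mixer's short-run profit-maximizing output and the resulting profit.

Profit = -$126 at Q = 8

AVC = 51 - 12Q + Q^2; min AVC = $15 at Q = 6. Since P = $51 ≥ min AVC, the firm produces.
With MC = 51 - 24Q + 3Q^2, P = MC on the upward-sloping part at Q* = 8.
TR = 51·8 = 408. TC = 382 + 152 = 534. Profit = 408 − 534 = -$126.
That loss of $126 beats the $382 the firm would lose by shutting down; producing recovers $256 of fixed cost.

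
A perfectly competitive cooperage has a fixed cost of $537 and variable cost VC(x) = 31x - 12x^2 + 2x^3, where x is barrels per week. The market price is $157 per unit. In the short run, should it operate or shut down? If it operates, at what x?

Produce at x = 7

From TC, MC = TC'(x) = 31 - 24x + 6x^2 and AVC = VC/x = 31 - 12x + 2x^2.
AVC hits its minimum where MC = AVC, at x = 3, giving min AVC = 31 - 12·3 + 2·3^2 = $13.
P = $157 exceeds min AVC = $13, so the firm stays open.
Solving P = MC: -126 - 24x + 6x^2 = 0 ⇒ x = -3 or 7. On the upward-sloping branch, x* = 7.
Check: AVC at x = 7 is $45 ≤ P, so revenue covers variable cost.
Profit = P·x − TC = 157·7 − 852 = $247.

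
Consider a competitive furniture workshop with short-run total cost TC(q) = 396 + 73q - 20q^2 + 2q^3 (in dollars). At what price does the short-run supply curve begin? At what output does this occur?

The firm shuts down when price falls below the minimum of average variable cost. AVC = VC/q = 73 - 20q + 2q^2.
dAVC/dq = -20 + 4q = 0 gives q = 5. min AVC = 73 - 20·5 + 2·5^2 = 23.
The firm shuts down for any P below $23.

$23 per unit, at q = 5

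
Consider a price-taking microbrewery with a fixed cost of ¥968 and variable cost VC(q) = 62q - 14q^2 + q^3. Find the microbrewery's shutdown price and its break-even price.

Shutdown price = ¥13; break-even price = ¥117

AVC = 62 - 14q + q^2; minimized at q = 7, giving min AVC = ¥13. That is the shutdown price.
ATC = 968/q + 62 - 14q + q^2. Setting dATC/dq = −968/q^2 − 14 + 2q = 0 gives q = 11 (since 2·11^3 − 14·11^2 = 968).
min ATC = 968/11 + 62 − 14·11 + 11^2 = ¥117. That is the break-even price.
For ¥13 ≤ P < ¥117 the firm produces at a loss; below ¥13 it shuts down.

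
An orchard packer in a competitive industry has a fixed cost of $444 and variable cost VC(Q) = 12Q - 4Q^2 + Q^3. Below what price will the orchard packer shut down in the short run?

$8 per unit

The shutdown price is the minimum of AVC. VC = 12Q - 4Q^2 + Q^3, so AVC = 12 - 4Q + Q^2.
dAVC/dQ = -4 + 2Q = 0 gives Q = 2. min AVC = 12 - 4·2 + 2^2 = 8.
The firm shuts down for any P below $8.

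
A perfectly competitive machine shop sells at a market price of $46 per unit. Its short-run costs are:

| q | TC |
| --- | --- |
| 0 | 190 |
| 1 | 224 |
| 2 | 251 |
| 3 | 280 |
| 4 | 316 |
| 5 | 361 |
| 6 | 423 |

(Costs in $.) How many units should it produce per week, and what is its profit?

Compute π = P·q − TC at each output: q=0: -190; q=1: -178; q=2: -159; q=3: -142; q=4: -132; q=5: -131; q=6: -147.
Profit is maximized at q = 5. AVC there is 171/5 = $34.20 ≤ P, so producing beats shutting down (which would give -$190).

q = 5; profit = -$131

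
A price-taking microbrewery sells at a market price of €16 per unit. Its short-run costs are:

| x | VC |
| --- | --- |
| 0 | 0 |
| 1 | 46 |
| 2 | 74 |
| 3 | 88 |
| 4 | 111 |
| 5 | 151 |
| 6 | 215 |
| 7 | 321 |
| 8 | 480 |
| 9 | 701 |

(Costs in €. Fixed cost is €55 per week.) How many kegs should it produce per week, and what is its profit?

Compute π = P·x − TC at each output: x=0: -55; x=1: -85; x=2: -97; x=3: -95; x=4: -102; x=5: -126; x=6: -174; x=7: -264; x=8: -407; x=9: -612.
Profit is highest at x = 0. Equivalently, the lowest AVC in the table is 111/4 ≈ €27.75 at x = 4, and P = €16 falls below it — price never covers variable cost, so the firm shuts down and loses only its fixed cost.

x = 0 (shut down); profit = -€55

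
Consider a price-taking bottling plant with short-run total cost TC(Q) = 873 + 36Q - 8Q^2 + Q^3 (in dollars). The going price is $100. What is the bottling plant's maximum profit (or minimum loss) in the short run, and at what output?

AVC = 36 - 8Q + Q^2 has its minimum $20 at Q = 4; price $100 clears that bar, so the firm operates.
MC = 36 - 16Q + 3Q^2. Setting P = MC and taking the root on the rising branch gives Q* = 8.
TR = 100·8 = 800. TC = 873 + 288 = 1161. Profit = 800 − 1161 = -$361.
Shutting down would mean losing the fixed cost of $873, so operating at a loss of $361 is better by $512.

Profit = -$361 at Q = 8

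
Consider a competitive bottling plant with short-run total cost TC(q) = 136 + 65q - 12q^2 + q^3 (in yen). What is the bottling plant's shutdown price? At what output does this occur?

Short-run supply begins at min AVC. From VC = 65q - 12q^2 + q^3, AVC = 65 - 12q + q^2.
dAVC/dq = -12 + 2q = 0 gives q = 6. min AVC = 65 - 12·6 + 6^2 = 29.
For P < ¥29 the firm produces nothing.

¥29 per unit, at q = 6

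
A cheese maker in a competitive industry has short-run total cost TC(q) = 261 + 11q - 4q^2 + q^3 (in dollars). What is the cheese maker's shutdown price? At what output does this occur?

Short-run supply begins at min AVC. From VC = 11q - 4q^2 + q^3, AVC = 11 - 4q + q^2.
dAVC/dq = -4 + 2q = 0 gives q = 2. min AVC = 11 - 4·2 + 2^2 = 7.
For P < $7 the firm produces nothing.

$7 per unit, at q = 2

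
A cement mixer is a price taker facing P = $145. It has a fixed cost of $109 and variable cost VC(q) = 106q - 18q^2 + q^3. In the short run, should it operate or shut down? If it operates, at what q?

Produce at q = 13

Variable cost is VC = 106q - 18q^2 + q^3, so AVC = VC/q = 106 - 18q + q^2 and MC = dTC/dq = 106 - 36q + 3q^2.
AVC is minimized where dAVC/dq = -18 + 2q = 0, at q = 9; min AVC = 106 - 18·9 + 9^2 = $25.
Because $145 ≥ $25, revenue can cover variable cost; the firm operates.
P = MC gives -39 - 36q + 3q^2 = 0, with roots -1 and 13. Take the larger (rising MC): q* = 13.
Check: AVC at q = 13 is $41 ≤ P, so revenue covers variable cost.
Profit = P·q − TC = 145·13 − 642 = $1243.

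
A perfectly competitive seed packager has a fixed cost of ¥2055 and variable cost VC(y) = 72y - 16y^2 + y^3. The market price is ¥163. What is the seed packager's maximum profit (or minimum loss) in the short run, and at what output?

Profit = -¥365 at y = 13

AVC = 72 - 16y + y^2 has its minimum ¥8 at y = 8; price ¥163 clears that bar, so the firm operates.
MC = 72 - 32y + 3y^2. Setting P = MC and taking the root on the rising branch gives y* = 13.
TR = 163·13 = 2119. TC = 2055 + 429 = 2484. Profit = 2119 − 2484 = -¥365.
Shutting down would mean losing the fixed cost of ¥2055, so operating at a loss of ¥365 is better by ¥1690.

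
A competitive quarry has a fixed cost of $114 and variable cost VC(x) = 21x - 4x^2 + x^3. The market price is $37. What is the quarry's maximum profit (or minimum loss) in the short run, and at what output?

AVC = 21 - 4x + x^2 has its minimum $17 at x = 2; price $37 clears that bar, so the firm operates.
MC = 21 - 8x + 3x^2. Setting P = MC and taking the root on the rising branch gives x* = 4.
TR = 37·4 = 148. TC = 114 + 84 = 198. Profit = 148 − 198 = -$50.
That loss of $50 beats the $114 the firm would lose by shutting down; producing recovers $64 of fixed cost.

Profit = -$50 at x = 4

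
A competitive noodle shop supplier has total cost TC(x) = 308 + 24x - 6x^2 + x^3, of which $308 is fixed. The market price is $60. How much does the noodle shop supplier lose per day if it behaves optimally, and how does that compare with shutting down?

AVC = 24 - 6x + x^2 has its minimum $15 at x = 3; price $60 clears that bar, so the firm operates.
With MC = 24 - 12x + 3x^2, P = MC on the upward-sloping part at x* = 6.
TR = 60·6 = 360. TC = 308 + 144 = 452. Profit = 360 − 452 = -$92.
That loss of $92 beats the $308 the firm would lose by shutting down; producing recovers $216 of fixed cost.

Profit = -$92 at x = 6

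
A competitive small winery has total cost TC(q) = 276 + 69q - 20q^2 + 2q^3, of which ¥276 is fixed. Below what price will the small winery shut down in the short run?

¥19 per unit

The shutdown price is the minimum of AVC. VC = 69q - 20q^2 + 2q^3, so AVC = 69 - 20q + 2q^2.
At the minimum of AVC, MC = AVC. MC = 69 - 40q + 6q^2; setting MC = AVC gives 4q^2 - 20q = 0, so q = 5. min AVC = 19.
For P < ¥19 the firm produces nothing.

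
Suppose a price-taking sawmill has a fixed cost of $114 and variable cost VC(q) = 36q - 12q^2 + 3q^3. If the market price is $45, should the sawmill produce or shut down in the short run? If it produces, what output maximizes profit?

Produce at q = 3

Strip out fixed cost: VC = 36q - 12q^2 + 3q^3. Then AVC = 36 - 12q + 3q^2 and MC = 36 - 24q + 9q^2.
AVC hits its minimum where MC = AVC, at q = 2, giving min AVC = 36 - 12·2 + 3·2^2 = $24.
P = $45 exceeds min AVC = $24, so the firm stays open.
P = MC gives -9 - 24q + 9q^2 = 0, with roots -1/3 and 3. Take the larger (rising MC): q* = 3.
Check: AVC at q = 3 is $27 ≤ P, so revenue covers variable cost.
Profit = P·q − TC = 45·3 − 195 = -$60, a loss, but smaller than the $114 fixed cost the firm would lose by shutting down.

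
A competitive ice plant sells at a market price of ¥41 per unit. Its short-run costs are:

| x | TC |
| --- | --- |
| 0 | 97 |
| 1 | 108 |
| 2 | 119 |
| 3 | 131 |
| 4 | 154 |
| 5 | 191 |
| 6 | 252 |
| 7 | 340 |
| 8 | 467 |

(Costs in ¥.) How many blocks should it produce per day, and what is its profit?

x = 5; profit = ¥14

Tabulate TR − TC: x=0: -97; x=1: -67; x=2: -37; x=3: -8; x=4: 10; x=5: 14; x=6: -6; x=7: -53; x=8: -139.
Profit is maximized at x = 5. AVC there is 94/5 = ¥18.80 ≤ P, so producing beats shutting down (which would give -¥97).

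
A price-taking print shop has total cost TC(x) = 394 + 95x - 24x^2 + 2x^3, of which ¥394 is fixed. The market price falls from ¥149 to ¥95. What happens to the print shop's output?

MC = 95 - 48x + 6x^2; the shutdown threshold is min AVC = ¥23 (at x = 6).
At P = ¥149 ≥ min AVC, set P = MC on the rising branch: x = 9.
At P = ¥95 ≥ min AVC, set P = MC: x = 8. The firm stays open but cuts output.

Output falls from 9 to 8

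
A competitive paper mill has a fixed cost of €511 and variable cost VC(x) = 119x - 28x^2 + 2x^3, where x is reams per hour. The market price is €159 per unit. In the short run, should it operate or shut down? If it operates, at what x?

From TC, MC = TC'(x) = 119 - 56x + 6x^2 and AVC = VC/x = 119 - 28x + 2x^2.
The AVC parabola has its vertex at x = 28/4 = 7, where AVC = 119 - 28·7 + 2·7^2 = €21.
Because €159 ≥ €21, revenue can cover variable cost; the firm operates.
P = MC gives -40 - 56x + 6x^2 = 0, with roots -2/3 and 10. Take the larger (rising MC): x* = 10.
Check: AVC at x = 10 is €39 ≤ P, so revenue covers variable cost.
Profit = P·x − TC = 159·10 − 901 = €689.

Produce at x = 10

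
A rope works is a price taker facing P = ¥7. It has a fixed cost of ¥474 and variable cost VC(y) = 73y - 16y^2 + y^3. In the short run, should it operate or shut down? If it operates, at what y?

Strip out fixed cost: VC = 73y - 16y^2 + y^3. Then AVC = 73 - 16y + y^2 and MC = 73 - 32y + 3y^2.
AVC is minimized where dAVC/dy = -16 + 2y = 0, at y = 8; min AVC = 73 - 16·8 + 8^2 = ¥9.
With P < min AVC (¥7 < ¥9), every unit sold adds to the loss.
The firm minimizes its loss by shutting down and losing only its fixed cost of ¥474.

Shut down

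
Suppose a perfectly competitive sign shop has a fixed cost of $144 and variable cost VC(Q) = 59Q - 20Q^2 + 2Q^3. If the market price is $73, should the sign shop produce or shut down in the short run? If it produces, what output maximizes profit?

Produce at Q = 7

Strip out fixed cost: VC = 59Q - 20Q^2 + 2Q^3. Then AVC = 59 - 20Q + 2Q^2 and MC = 59 - 40Q + 6Q^2.
The AVC parabola has its vertex at Q = 20/4 = 5, where AVC = 59 - 20·5 + 2·5^2 = $9.
Since P = $73 ≥ min AVC = $9, price covers variable cost and the firm should produce.
Set P = MC: 73 = 59 - 40Q + 6Q^2 → -14 - 40Q + 6Q^2 = 0. The roots are Q = -1/3 and Q = 7; the profit-maximizing output is on the rising part of MC, so Q* = 7.
Check: AVC at Q = 7 is $17 ≤ P, so revenue covers variable cost.
Profit = P·Q − TC = 73·7 − 263 = $248.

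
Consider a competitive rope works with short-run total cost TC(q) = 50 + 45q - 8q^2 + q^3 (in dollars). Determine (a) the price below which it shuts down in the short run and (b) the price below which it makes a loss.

Shutdown price = $29; break-even price = $40

Shutdown price = min AVC. AVC = 45 - 8q + q^2, with vertex at q = 4 and minimum $29.
ATC = 50/q + 45 - 8q + q^2. Setting dATC/dq = −50/q^2 − 8 + 2q = 0 gives q = 5 (since 2·5^3 − 8·5^2 = 50).
min ATC = 50/5 + 45 − 8·5 + 5^2 = $40. That is the break-even price.
Between these two prices the firm operates at a loss; above $40 it earns a profit.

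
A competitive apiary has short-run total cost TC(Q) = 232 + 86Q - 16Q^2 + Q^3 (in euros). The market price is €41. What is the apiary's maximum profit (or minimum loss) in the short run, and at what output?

AVC = 86 - 16Q + Q^2 has its minimum €22 at Q = 8; price €41 clears that bar, so the firm operates.
With MC = 86 - 32Q + 3Q^2, P = MC on the upward-sloping part at Q* = 9.
TR = 41·9 = 369. TC = 232 + 207 = 439. Profit = 369 − 439 = -€70.
By producing, the firm covers all variable cost plus €162 of fixed cost; shutting down would lose the full €232.

Profit = -€70 at Q = 9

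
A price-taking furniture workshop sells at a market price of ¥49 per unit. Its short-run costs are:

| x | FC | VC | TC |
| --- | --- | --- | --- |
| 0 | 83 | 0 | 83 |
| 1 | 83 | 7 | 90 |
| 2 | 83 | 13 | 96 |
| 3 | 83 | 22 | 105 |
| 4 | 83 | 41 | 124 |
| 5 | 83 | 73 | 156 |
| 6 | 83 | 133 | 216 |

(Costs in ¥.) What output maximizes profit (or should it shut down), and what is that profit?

x = 5; profit = ¥89

Tabulate TR − TC: x=0: -83; x=1: -41; x=2: 2; x=3: 42; x=4: 72; x=5: 89; x=6: 78.
Profit is maximized at x = 5. AVC there is 73/5 = ¥14.60 ≤ P, so producing beats shutting down (which would give -¥83).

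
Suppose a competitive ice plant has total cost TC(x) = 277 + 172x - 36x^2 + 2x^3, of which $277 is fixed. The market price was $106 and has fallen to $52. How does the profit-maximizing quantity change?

AVC = 172 - 36x + 2x^2, minimized at x = 9 where min AVC = $10. MC = 172 - 72x + 6x^2.
At P = $106 ≥ min AVC, set P = MC on the rising branch: x = 11.
At P = $52 ≥ min AVC, set P = MC: x = 10. The firm stays open but cuts output.

Output falls from 11 to 10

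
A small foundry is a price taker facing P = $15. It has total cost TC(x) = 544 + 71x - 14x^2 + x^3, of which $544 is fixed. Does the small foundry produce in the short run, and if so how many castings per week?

From TC, MC = TC'(x) = 71 - 28x + 3x^2 and AVC = VC/x = 71 - 14x + x^2.
AVC is minimized where dAVC/dx = -14 + 2x = 0, at x = 7; min AVC = 71 - 14·7 + 7^2 = $22.
P = $15 lies below min AVC = $22; no output level covers variable cost.
The firm minimizes its loss by shutting down and losing only its fixed cost of $544.

Shut down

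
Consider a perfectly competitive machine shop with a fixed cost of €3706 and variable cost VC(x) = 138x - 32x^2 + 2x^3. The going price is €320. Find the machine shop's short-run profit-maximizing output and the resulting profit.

AVC = 138 - 32x + 2x^2 has its minimum €10 at x = 8; price €320 clears that bar, so the firm operates.
MC = 138 - 64x + 6x^2. Setting P = MC and taking the root on the rising branch gives x* = 13.
TR = 320·13 = 4160. TC = 3706 + 780 = 4486. Profit = 4160 − 4486 = -€326.
By producing, the firm covers all variable cost plus €3380 of fixed cost; shutting down would lose the full €3706.

Profit = -€326 at x = 13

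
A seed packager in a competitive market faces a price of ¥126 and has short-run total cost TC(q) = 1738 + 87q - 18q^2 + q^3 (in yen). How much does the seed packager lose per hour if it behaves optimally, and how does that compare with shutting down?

AVC = 87 - 18q + q^2; min AVC = ¥6 at q = 9. Since P = ¥126 ≥ min AVC, the firm produces.
MC = 87 - 36q + 3q^2. Setting P = MC and taking the root on the rising branch gives q* = 13.
TR = 126·13 = 1638. TC = 1738 + 286 = 2024. Profit = 1638 − 2024 = -¥386.
By producing, the firm covers all variable cost plus ¥1352 of fixed cost; shutting down would lose the full ¥1738.

Profit = -¥386 at q = 13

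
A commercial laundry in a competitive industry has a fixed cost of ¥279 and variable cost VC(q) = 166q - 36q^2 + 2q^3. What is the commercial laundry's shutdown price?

¥4 per unit

The shutdown price is the minimum of AVC. VC = 166q - 36q^2 + 2q^3, so AVC = 166 - 36q + 2q^2.
dAVC/dq = -36 + 4q = 0 gives q = 9. min AVC = 166 - 36·9 + 2·9^2 = 4.
So the shutdown price is ¥4.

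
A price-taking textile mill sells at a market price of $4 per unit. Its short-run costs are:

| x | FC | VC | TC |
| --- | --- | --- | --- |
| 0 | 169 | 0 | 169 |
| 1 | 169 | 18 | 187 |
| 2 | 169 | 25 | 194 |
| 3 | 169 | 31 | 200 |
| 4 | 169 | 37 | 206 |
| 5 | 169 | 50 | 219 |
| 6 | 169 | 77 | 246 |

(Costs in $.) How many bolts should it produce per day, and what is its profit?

Compute π = P·x − TC at each output: x=0: -169; x=1: -183; x=2: -186; x=3: -188; x=4: -190; x=5: -199; x=6: -222.
Profit is highest at x = 0. Equivalently, the lowest AVC in the table is 37/4 ≈ $9.25 at x = 4, and P = $4 falls below it — price never covers variable cost, so the firm shuts down and loses only its fixed cost.

x = 0 (shut down); profit = -$169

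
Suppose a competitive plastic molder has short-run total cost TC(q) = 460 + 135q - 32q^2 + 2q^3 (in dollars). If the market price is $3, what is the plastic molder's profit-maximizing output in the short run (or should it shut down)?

Variable cost is VC = 135q - 32q^2 + 2q^3, so AVC = VC/q = 135 - 32q + 2q^2 and MC = dTC/dq = 135 - 64q + 6q^2.
AVC hits its minimum where MC = AVC, at q = 8, giving min AVC = 135 - 32·8 + 2·8^2 = $7.
P = $3 lies below min AVC = $7; no output level covers variable cost.
Shutting down limits the loss to fixed cost, $460.

Shut down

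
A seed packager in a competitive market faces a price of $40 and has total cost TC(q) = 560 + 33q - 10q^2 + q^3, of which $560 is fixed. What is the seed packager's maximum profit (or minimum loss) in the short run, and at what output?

AVC = 33 - 10q + q^2 has its minimum $8 at q = 5; price $40 clears that bar, so the firm operates.
MC = 33 - 20q + 3q^2. Setting P = MC and taking the root on the rising branch gives q* = 7.
TR = 40·7 = 280. TC = 560 + 84 = 644. Profit = 280 − 644 = -$364.
Shutting down would mean losing the fixed cost of $560, so operating at a loss of $364 is better by $196.

Profit = -$364 at q = 7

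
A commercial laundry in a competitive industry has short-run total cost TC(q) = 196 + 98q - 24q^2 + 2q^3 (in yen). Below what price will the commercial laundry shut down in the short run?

The firm shuts down when price falls below the minimum of average variable cost. AVC = VC/q = 98 - 24q + 2q^2.
At the minimum of AVC, MC = AVC. MC = 98 - 48q + 6q^2; setting MC = AVC gives 4q^2 - 24q = 0, so q = 6. min AVC = 26.
For P < ¥26 the firm produces nothing.

¥26 per unit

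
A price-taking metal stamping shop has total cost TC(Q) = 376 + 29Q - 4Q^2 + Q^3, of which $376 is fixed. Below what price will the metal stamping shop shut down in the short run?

Short-run supply begins at min AVC. From VC = 29Q - 4Q^2 + Q^3, AVC = 29 - 4Q + Q^2.
At the minimum of AVC, MC = AVC. MC = 29 - 8Q + 3Q^2; setting MC = AVC gives 2Q^2 - 4Q = 0, so Q = 2. min AVC = 25.
The firm shuts down for any P below $25.

$25 per unit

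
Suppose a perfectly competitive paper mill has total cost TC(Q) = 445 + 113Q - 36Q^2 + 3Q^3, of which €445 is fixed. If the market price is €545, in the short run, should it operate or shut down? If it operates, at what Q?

Produce at Q = 12

Variable cost is VC = 113Q - 36Q^2 + 3Q^3, so AVC = VC/Q = 113 - 36Q + 3Q^2 and MC = dTC/dQ = 113 - 72Q + 9Q^2.
The AVC parabola has its vertex at Q = 36/6 = 6, where AVC = 113 - 36·6 + 3·6^2 = €5.
Since P = €545 ≥ min AVC = €5, price covers variable cost and the firm should produce.
Solving P = MC: -432 - 72Q + 9Q^2 = 0 ⇒ Q = -4 or 12. On the upward-sloping branch, Q* = 12.
Check: AVC at Q = 12 is €113 ≤ P, so revenue covers variable cost.
Profit = P·Q − TC = 545·12 − 1801 = €4739.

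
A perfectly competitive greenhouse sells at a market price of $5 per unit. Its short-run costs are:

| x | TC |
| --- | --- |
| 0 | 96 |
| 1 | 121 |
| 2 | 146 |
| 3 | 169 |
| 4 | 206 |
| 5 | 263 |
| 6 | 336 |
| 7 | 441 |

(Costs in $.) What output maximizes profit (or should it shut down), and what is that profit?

x = 0 (shut down); profit = -$96

Compute π = P·x − TC at each output: x=0: -96; x=1: -116; x=2: -136; x=3: -154; x=4: -186; x=5: -238; x=6: -306; x=7: -406.
Profit is highest at x = 0. Equivalently, the lowest AVC in the table is 73/3 ≈ $24.33 at x = 3, and P = $5 falls below it — price never covers variable cost, so the firm shuts down and loses only its fixed cost.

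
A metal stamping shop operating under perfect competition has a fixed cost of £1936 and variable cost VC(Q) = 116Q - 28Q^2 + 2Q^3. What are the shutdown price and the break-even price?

Shutdown price = £18; break-even price = £226

AVC = 116 - 28Q + 2Q^2; minimized at Q = 7, giving min AVC = £18. That is the shutdown price.
ATC = 1936/Q + 116 - 28Q + 2Q^2. Setting dATC/dQ = −1936/Q^2 − 28 + 4Q = 0 gives Q = 11 (since 4·11^3 − 28·11^2 = 1936).
min ATC = 1936/11 + 116 − 28·11 + 2·11^2 = £226. That is the break-even price.
For £18 ≤ P < £226 the firm produces at a loss; below £18 it shuts down.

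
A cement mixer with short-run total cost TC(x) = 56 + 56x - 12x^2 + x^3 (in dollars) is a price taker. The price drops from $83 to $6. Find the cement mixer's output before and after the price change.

MC = 56 - 24x + 3x^2; the shutdown threshold is min AVC = $20 (at x = 6).
At P = $83 ≥ min AVC, set P = MC on the rising branch: x = 9.
At P = $6 < min AVC = $20, price no longer covers variable cost at any output, so the firm shuts down: x = 0.

Output falls from 9 to 0 (the firm shuts down)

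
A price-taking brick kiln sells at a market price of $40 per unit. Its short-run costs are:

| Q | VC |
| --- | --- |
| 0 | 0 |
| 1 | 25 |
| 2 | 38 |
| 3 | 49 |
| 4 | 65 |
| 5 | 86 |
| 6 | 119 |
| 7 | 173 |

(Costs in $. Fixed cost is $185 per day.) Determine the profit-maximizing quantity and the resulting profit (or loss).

Q = 6; profit = -$64

Tabulate TR − TC: Q=0: -185; Q=1: -170; Q=2: -143; Q=3: -114; Q=4: -90; Q=5: -71; Q=6: -64; Q=7: -78.
Profit is maximized at Q = 6. AVC there is 119/6 = $19.83 ≤ P, so producing beats shutting down (which would give -$185).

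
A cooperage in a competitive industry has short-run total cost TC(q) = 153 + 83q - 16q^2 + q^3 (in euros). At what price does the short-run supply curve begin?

€19 per unit

The shutdown price is the minimum of AVC. VC = 83q - 16q^2 + q^3, so AVC = 83 - 16q + q^2.
dAVC/dq = -16 + 2q = 0 gives q = 8. min AVC = 83 - 16·8 + 8^2 = 19.
So the shutdown price is €19.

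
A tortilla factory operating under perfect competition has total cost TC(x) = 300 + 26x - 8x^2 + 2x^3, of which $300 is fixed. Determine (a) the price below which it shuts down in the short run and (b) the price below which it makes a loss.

Shutdown price = min AVC. AVC = 26 - 8x + 2x^2, with vertex at x = 2 and minimum $18.
ATC = 300/x + 26 - 8x + 2x^2. Setting dATC/dx = −300/x^2 − 8 + 4x = 0 gives x = 5 (since 4·5^3 − 8·5^2 = 300).
min ATC = 300/5 + 26 − 8·5 + 2·5^2 = $96. That is the break-even price.
For $18 ≤ P < $96 the firm produces at a loss; below $18 it shuts down.

Shutdown price = $18; break-even price = $96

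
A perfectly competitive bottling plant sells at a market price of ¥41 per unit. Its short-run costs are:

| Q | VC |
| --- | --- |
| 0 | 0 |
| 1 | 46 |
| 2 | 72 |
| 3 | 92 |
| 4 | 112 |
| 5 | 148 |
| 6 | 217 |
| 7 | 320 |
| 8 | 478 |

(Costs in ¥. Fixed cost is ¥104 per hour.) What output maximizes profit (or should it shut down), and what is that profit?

Tabulate TR − TC: Q=0: -104; Q=1: -109; Q=2: -94; Q=3: -73; Q=4: -52; Q=5: -47; Q=6: -75; Q=7: -137; Q=8: -254.
Profit is maximized at Q = 5. AVC there is 148/5 = ¥29.60 ≤ P, so producing beats shutting down (which would give -¥104).

Q = 5; profit = -¥47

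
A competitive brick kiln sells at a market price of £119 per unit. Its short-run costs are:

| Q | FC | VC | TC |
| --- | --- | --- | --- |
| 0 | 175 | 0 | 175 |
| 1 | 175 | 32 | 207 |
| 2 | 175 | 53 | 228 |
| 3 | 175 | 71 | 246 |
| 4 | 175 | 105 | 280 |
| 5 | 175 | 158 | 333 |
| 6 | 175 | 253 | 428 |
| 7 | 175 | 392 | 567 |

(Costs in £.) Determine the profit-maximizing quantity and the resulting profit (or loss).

Tabulate TR − TC: Q=0: -175; Q=1: -88; Q=2: 10; Q=3: 111; Q=4: 196; Q=5: 262; Q=6: 286; Q=7: 266.
Profit is maximized at Q = 6. AVC there is 253/6 = £42.17 ≤ P, so producing beats shutting down (which would give -£175).

Q = 6; profit = £286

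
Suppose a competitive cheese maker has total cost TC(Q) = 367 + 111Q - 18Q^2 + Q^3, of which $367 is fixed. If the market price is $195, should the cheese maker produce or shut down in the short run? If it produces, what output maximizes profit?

Produce at Q = 14

Strip out fixed cost: VC = 111Q - 18Q^2 + Q^3. Then AVC = 111 - 18Q + Q^2 and MC = 111 - 36Q + 3Q^2.
AVC is minimized where dAVC/dQ = -18 + 2Q = 0, at Q = 9; min AVC = 111 - 18·9 + 9^2 = $30.
Since P = $195 ≥ min AVC = $30, price covers variable cost and the firm should produce.
P = MC gives -84 - 36Q + 3Q^2 = 0, with roots -2 and 14. Take the larger (rising MC): Q* = 14.
Check: AVC at Q = 14 is $55 ≤ P, so revenue covers variable cost.
Profit = P·Q − TC = 195·14 − 1137 = $1593.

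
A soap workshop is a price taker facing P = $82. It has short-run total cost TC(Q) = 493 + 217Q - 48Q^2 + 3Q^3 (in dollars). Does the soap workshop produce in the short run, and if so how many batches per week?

Produce at Q = 9

Strip out fixed cost: VC = 217Q - 48Q^2 + 3Q^3. Then AVC = 217 - 48Q + 3Q^2 and MC = 217 - 96Q + 9Q^2.
The AVC parabola has its vertex at Q = 48/6 = 8, where AVC = 217 - 48·8 + 3·8^2 = $25.
Because $82 ≥ $25, revenue can cover variable cost; the firm operates.
Set P = MC: 82 = 217 - 96Q + 9Q^2 → 135 - 96Q + 9Q^2 = 0. The roots are Q = 5/3 and Q = 9; the profit-maximizing output is on the rising part of MC, so Q* = 9.
Check: AVC at Q = 9 is $28 ≤ P, so revenue covers variable cost.
Profit = P·Q − TC = 82·9 − 745 = -$7, a loss, but smaller than the $493 fixed cost the firm would lose by shutting down.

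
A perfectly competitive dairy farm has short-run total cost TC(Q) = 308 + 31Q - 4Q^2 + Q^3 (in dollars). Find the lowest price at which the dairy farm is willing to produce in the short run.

The firm shuts down when price falls below the minimum of average variable cost. AVC = VC/Q = 31 - 4Q + Q^2.
dAVC/dQ = -4 + 2Q = 0 gives Q = 2. min AVC = 31 - 4·2 + 2^2 = 27.
For P < $27 the firm produces nothing.

$27 per unit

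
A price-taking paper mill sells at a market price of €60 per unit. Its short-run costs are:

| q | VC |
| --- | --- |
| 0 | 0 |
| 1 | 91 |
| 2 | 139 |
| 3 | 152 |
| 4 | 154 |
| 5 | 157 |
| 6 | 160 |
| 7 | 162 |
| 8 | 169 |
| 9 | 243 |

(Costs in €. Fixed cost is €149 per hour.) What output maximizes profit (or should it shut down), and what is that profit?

Profit at each row (π = 60q − TC): q=0: -149; q=1: -180; q=2: -168; q=3: -121; q=4: -63; q=5: -6; q=6: 51; q=7: 109; q=8: 162; q=9: 148.
Profit is maximized at q = 8. AVC there is 169/8 = €21.12 ≤ P, so producing beats shutting down (which would give -€149).

q = 8; profit = €162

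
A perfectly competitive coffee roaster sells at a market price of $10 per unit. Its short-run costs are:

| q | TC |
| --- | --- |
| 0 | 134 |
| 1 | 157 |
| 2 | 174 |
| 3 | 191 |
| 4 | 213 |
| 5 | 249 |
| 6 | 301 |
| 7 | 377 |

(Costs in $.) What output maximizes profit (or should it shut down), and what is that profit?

q = 0 (shut down); profit = -$134

Tabulate TR − TC: q=0: -134; q=1: -147; q=2: -154; q=3: -161; q=4: -173; q=5: -199; q=6: -241; q=7: -307.
Profit is highest at q = 0. Equivalently, the lowest AVC in the table is 57/3 ≈ $19 at q = 3, and P = $10 falls below it — price never covers variable cost, so the firm shuts down and loses only its fixed cost.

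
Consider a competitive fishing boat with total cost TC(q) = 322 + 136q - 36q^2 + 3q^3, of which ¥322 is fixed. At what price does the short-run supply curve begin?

Short-run supply begins at min AVC. From VC = 136q - 36q^2 + 3q^3, AVC = 136 - 36q + 3q^2.
dAVC/dq = -36 + 6q = 0 gives q = 6. min AVC = 136 - 36·6 + 3·6^2 = 28.
The firm shuts down for any P below ¥28.

¥28 per unit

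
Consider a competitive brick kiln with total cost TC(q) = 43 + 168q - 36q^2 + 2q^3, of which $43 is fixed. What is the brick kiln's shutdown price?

$6 per unit

The firm shuts down when price falls below the minimum of average variable cost. AVC = VC/q = 168 - 36q + 2q^2.
dAVC/dq = -36 + 4q = 0 gives q = 9. min AVC = 168 - 36·9 + 2·9^2 = 6.
So the shutdown price is $6.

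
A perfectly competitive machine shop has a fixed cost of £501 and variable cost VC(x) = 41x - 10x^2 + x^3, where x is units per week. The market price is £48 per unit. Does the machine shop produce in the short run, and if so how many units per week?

From TC, MC = TC'(x) = 41 - 20x + 3x^2 and AVC = VC/x = 41 - 10x + x^2.
The AVC parabola has its vertex at x = 10/2 = 5, where AVC = 41 - 10·5 + 5^2 = £16.
P = £48 exceeds min AVC = £16, so the firm stays open.
P = MC gives -7 - 20x + 3x^2 = 0, with roots -1/3 and 7. Take the larger (rising MC): x* = 7.
Check: AVC at x = 7 is £20 ≤ P, so revenue covers variable cost.
Profit = P·x − TC = 48·7 − 641 = -£305, a loss, but smaller than the £501 fixed cost the firm would lose by shutting down.

Produce at x = 7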